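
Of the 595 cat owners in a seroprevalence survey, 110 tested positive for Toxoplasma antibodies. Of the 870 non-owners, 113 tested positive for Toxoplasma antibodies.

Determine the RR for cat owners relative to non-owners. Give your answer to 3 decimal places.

risk, cat owners = 110/595 = 0.1849
risk, non-owners = 113/870 = 0.1299
RR = 0.1849 / 0.1299 = 1.423

1.423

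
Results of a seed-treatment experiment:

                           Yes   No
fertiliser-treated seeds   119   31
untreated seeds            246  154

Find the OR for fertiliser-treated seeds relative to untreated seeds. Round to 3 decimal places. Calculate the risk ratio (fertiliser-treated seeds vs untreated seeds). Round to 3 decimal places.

OR = 2.403; RR = 1.290

OR = (119 × 154) / (31 × 246) = 18326/7626 ≈ 2.403
risk, fertiliser-treated seeds = 119/150 = 0.7933
risk, untreated seeds = 246/400 = 0.6150
RR = 0.7933 / 0.6150 = 1.290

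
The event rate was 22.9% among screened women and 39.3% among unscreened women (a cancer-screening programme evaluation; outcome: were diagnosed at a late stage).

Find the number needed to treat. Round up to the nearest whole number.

NNT = 7

absolute risk difference = 0.164000
1 / 0.164000 = 6.098 → round up → 7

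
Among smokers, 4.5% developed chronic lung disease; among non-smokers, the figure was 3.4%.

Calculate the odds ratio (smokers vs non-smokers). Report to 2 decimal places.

odds, smokers = 0.04500/0.95500 = 0.04712
odds, non-smokers = 0.03400/0.96600 = 0.03520
OR = 0.04712 / 0.03520 = 1.34

OR = 1.34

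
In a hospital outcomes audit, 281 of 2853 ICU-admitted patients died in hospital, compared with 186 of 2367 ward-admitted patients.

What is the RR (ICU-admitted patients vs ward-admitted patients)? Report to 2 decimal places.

1.25

risk, ICU-admitted patients = 281/2853 = 0.0985
risk, ward-admitted patients = 186/2367 = 0.0786
RR = 0.0985 / 0.0786 = 1.25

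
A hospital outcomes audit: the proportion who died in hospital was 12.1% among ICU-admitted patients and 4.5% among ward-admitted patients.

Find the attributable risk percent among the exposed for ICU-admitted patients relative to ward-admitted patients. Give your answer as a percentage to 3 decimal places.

AR% = (0.12100 − 0.04500) / 0.12100 = 0.6281 → 62.810%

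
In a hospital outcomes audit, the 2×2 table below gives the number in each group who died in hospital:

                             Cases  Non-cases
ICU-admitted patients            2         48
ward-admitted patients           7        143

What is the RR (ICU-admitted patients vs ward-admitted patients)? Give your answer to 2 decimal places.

RR = 0.86

risk, ICU-admitted patients = 2/50 = 0.04000
risk, ward-admitted patients = 7/150 = 0.04667
RR = 0.04000 / 0.04667 = 0.86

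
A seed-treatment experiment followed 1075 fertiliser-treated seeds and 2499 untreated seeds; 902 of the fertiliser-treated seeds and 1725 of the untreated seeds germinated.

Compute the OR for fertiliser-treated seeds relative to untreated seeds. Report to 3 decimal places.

OR = (902 × 774) / (173 × 1725) = 698148/298425 ≈ 2.339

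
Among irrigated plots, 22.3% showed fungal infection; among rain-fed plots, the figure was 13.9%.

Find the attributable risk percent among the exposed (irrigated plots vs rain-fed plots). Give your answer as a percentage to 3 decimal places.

AR% = (0.2230 − 0.1390) / 0.2230 = 0.3767 → 37.668%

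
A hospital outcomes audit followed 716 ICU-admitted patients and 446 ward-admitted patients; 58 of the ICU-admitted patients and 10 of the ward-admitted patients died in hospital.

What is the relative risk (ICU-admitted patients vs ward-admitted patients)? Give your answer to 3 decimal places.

risk, ICU-admitted patients = 58/716 = 0.08101
risk, ward-admitted patients = 10/446 = 0.02242
RR = 0.08101 / 0.02242 = 3.613

3.613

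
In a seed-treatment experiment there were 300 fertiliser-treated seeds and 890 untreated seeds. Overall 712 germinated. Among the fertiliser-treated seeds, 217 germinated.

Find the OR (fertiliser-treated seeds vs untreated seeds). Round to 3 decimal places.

fertiliser-treated seeds without the outcome: 300 − 217 = 83
untreated seeds with the outcome: 712 − 217 = 495
untreated seeds without the outcome: 890 − 495 = 395
odds, fertiliser-treated seeds = 217/83 = 2.6145
odds, untreated seeds = 495/395 = 1.2532
OR = 2.6145 / 1.2532 = 2.086

OR: 2.086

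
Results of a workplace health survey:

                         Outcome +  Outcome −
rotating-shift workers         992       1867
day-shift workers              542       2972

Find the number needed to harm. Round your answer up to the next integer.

risk, rotating-shift workers = 992/2859 = 0.346974
risk, day-shift workers = 542/3514 = 0.154240
absolute risk difference = 0.192734
1 / 0.192734 = 5.188 → round up → 6

NNH = 6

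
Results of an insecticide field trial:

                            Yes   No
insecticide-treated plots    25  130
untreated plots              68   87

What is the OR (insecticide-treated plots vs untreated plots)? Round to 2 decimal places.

OR = (25 × 87) / (130 × 68) = 2175/8840 ≈ 0.25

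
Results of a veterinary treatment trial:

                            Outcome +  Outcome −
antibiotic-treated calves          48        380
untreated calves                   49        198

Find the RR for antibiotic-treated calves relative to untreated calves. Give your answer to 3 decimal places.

0.565

risk, antibiotic-treated calves = 48/428 = 0.1121
risk, untreated calves = 49/247 = 0.1984
RR = 0.1121 / 0.1984 = 0.565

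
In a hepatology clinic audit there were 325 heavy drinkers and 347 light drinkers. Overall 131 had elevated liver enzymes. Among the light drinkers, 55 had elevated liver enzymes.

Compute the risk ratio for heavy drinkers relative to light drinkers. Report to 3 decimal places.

1.475

heavy drinkers with the outcome: 131 − 55 = 76
heavy drinkers without the outcome: 325 − 76 = 249
light drinkers without the outcome: 347 − 55 = 292
risk, heavy drinkers = 76/325 = 0.2338
risk, light drinkers = 55/347 = 0.1585
RR = 0.2338 / 0.1585 = 1.475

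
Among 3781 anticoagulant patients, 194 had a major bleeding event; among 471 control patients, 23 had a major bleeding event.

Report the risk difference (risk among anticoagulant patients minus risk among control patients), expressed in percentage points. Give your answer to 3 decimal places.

risk, anticoagulant patients = 194/3781 = 0.05131
risk, control patients = 23/471 = 0.04883
risk difference = 0.05131 − 0.04883 = 0.00248 → 0.248 percentage points

0.248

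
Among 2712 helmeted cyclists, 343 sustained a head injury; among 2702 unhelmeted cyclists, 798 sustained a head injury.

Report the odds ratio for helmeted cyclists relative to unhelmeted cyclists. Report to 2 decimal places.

OR: 0.35

odds, helmeted cyclists = 343/2369 = 0.1448
odds, unhelmeted cyclists = 798/1904 = 0.4191
OR = 0.1448 / 0.4191 = 0.35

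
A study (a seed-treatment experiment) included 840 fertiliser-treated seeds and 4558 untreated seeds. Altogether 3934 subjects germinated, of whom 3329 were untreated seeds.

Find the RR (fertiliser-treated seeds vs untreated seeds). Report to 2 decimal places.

fertiliser-treated seeds with the outcome: 3934 − 3329 = 605
fertiliser-treated seeds without the outcome: 840 − 605 = 235
untreated seeds without the outcome: 4558 − 3329 = 1229
risk, fertiliser-treated seeds = 605/840 = 0.7202
risk, untreated seeds = 3329/4558 = 0.7304
RR = 0.7202 / 0.7304 = 0.99

0.99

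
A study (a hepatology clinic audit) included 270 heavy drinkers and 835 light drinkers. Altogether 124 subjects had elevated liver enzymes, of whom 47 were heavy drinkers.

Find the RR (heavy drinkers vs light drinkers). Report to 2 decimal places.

1.89

heavy drinkers without the outcome: 270 − 47 = 223
light drinkers with the outcome: 124 − 47 = 77
light drinkers without the outcome: 835 − 77 = 758
risk, heavy drinkers = 47/270 = 0.1741
risk, light drinkers = 77/835 = 0.0922
RR = 0.1741 / 0.0922 = 1.89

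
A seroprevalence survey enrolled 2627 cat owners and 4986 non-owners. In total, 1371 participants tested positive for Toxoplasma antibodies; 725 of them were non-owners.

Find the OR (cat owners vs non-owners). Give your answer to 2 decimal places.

cat owners with the outcome: 1371 − 725 = 646
cat owners without the outcome: 2627 − 646 = 1981
non-owners without the outcome: 4986 − 725 = 4261
OR = (646 × 4261) / (1981 × 725) = 2752606/1436225 ≈ 1.92

1.92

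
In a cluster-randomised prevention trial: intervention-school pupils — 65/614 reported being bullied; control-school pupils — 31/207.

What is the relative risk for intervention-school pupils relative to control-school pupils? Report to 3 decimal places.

0.707

risk, intervention-school pupils = 65/614 = 0.1059
risk, control-school pupils = 31/207 = 0.1498
RR = 0.1059 / 0.1498 = 0.707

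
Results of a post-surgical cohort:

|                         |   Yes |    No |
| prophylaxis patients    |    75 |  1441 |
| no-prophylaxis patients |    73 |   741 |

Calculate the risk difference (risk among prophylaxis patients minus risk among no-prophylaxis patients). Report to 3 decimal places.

risk, prophylaxis patients = 75/1516 = 0.04947
risk, no-prophylaxis patients = 73/814 = 0.08968
risk difference = 0.04947 − 0.08968 = -0.040

RD = -0.040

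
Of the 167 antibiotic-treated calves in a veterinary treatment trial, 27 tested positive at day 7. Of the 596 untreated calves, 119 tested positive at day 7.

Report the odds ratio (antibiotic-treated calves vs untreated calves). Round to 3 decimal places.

OR = (27 × 477) / (140 × 119) = 12879/16660 ≈ 0.773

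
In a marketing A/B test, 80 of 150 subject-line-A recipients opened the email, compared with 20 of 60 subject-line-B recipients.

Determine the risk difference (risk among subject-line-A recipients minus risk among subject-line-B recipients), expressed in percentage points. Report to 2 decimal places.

risk, subject-line-A recipients = 80/150 = 0.5333
risk, subject-line-B recipients = 20/60 = 0.3333
risk difference = 0.5333 − 0.3333 = 0.2000 → 20.00 percentage points

RD ≈ 20.00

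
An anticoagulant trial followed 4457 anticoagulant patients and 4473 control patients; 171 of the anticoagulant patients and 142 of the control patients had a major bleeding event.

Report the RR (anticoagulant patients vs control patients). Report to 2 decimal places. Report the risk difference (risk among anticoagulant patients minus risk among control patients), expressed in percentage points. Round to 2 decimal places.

RR = 1.21; RD = 0.66

risk, anticoagulant patients = 171/4457 = 0.03837
risk, control patients = 142/4473 = 0.03175
RR = 0.03837 / 0.03175 = 1.21
risk difference = 0.03837 − 0.03175 = 0.00662 → 0.66 percentage points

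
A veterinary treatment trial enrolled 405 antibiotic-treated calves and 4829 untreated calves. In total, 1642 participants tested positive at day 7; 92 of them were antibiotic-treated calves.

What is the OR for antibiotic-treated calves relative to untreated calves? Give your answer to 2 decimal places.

antibiotic-treated calves without the outcome: 405 − 92 = 313
untreated calves with the outcome: 1642 − 92 = 1550
untreated calves without the outcome: 4829 − 1550 = 3279
odds, antibiotic-treated calves = 92/313 = 0.2939
odds, untreated calves = 1550/3279 = 0.4727
OR = 0.2939 / 0.4727 = 0.62

OR: 0.62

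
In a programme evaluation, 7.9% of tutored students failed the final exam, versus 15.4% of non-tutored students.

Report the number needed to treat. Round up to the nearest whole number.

absolute risk difference = 0.075000
1 / 0.075000 = 13.333 → round up → 14

14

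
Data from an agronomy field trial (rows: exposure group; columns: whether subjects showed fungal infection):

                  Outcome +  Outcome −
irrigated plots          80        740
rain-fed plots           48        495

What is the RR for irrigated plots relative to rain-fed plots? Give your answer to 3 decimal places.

1.104

risk, irrigated plots = 80/820 = 0.0976
risk, rain-fed plots = 48/543 = 0.0884
RR = 0.0976 / 0.0884 = 1.104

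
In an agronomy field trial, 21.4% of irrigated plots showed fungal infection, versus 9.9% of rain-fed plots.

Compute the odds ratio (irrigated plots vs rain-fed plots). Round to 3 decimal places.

odds, irrigated plots = 0.2140/0.7860 = 0.2723
odds, rain-fed plots = 0.0990/0.9010 = 0.1099
OR = 0.2723 / 0.1099 = 2.478

2.478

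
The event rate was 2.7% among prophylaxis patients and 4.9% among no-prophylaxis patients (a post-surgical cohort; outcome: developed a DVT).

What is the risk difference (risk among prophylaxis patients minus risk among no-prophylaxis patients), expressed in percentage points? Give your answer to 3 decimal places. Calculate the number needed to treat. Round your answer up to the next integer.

risk difference = 0.02700 − 0.04900 = -0.02200 → -2.200 percentage points
absolute risk difference = 0.022000
1 / 0.022000 = 45.455 → round up → 46

RD = -2.200; NNT = 46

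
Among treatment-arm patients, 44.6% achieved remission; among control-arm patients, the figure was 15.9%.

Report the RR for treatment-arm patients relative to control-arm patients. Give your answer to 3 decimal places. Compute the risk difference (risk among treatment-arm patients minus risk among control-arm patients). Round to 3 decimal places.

RR = 2.805; RD = 0.287

RR = 0.4460 / 0.1590 = 2.805
risk difference = 0.4460 − 0.1590 = 0.287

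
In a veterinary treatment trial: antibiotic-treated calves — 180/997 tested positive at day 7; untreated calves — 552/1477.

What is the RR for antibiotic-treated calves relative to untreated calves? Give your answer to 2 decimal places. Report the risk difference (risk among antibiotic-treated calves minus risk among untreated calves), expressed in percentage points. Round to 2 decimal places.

risk, antibiotic-treated calves = 180/997 = 0.1805
risk, untreated calves = 552/1477 = 0.3737
RR = 0.1805 / 0.3737 = 0.48
risk difference = 0.1805 − 0.3737 = -0.1932 → -19.32 percentage points

RR = 0.48; RD = -19.32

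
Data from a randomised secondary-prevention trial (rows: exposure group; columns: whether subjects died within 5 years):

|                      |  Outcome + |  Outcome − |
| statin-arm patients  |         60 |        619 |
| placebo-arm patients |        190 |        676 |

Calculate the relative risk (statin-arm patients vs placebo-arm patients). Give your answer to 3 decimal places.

0.403

risk, statin-arm patients = 60/679 = 0.0884
risk, placebo-arm patients = 190/866 = 0.2194
RR = 0.0884 / 0.2194 = 0.403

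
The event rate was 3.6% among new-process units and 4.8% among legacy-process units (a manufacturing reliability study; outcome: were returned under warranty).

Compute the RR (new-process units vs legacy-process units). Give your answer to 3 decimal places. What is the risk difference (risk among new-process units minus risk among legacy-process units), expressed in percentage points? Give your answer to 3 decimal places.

RR = 0.03600 / 0.04800 = 0.750
risk difference = 0.03600 − 0.04800 = -0.01200 → -1.200 percentage points

RR = 0.750; RD = -1.200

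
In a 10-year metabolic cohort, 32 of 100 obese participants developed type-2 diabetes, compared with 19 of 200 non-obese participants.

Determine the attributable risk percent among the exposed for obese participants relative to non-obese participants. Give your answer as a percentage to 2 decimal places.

AR%: 70.31%

risk, obese participants = 32/100 = 0.3200
risk, non-obese participants = 19/200 = 0.0950
AR% = (0.3200 − 0.0950) / 0.3200 = 0.7031 → 70.31%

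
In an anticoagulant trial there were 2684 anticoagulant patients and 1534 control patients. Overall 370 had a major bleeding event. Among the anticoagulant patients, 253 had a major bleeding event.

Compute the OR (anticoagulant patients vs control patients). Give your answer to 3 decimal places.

OR ≈ 1.260

anticoagulant patients without the outcome: 2684 − 253 = 2431
control patients with the outcome: 370 − 253 = 117
control patients without the outcome: 1534 − 117 = 1417
OR = (253 × 1417) / (2431 × 117) = 358501/284427 ≈ 1.260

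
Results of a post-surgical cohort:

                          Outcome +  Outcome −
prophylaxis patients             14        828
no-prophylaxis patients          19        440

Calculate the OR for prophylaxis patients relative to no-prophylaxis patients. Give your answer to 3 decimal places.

odds, prophylaxis patients = 14/828 = 0.01691
odds, no-prophylaxis patients = 19/440 = 0.04318
OR = 0.01691 / 0.04318 = 0.392

OR: 0.392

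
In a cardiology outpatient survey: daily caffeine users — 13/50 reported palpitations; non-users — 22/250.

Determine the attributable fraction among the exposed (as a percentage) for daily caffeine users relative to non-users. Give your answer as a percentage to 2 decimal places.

66.15%

risk, daily caffeine users = 13/50 = 0.2600
risk, non-users = 22/250 = 0.0880
AR% = (0.2600 − 0.0880) / 0.2600 = 0.6615 → 66.15%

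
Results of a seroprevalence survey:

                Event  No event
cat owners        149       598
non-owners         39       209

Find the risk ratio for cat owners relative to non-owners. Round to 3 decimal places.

1.268

risk, cat owners = 149/747 = 0.1995
risk, non-owners = 39/248 = 0.1573
RR = 0.1995 / 0.1573 = 1.268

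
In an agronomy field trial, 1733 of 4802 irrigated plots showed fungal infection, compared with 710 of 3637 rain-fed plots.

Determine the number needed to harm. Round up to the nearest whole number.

NNH = 7

risk, irrigated plots = 1733/4802 = 0.360891
risk, rain-fed plots = 710/3637 = 0.195216
absolute risk difference = 0.165675
1 / 0.165675 = 6.036 → round up → 7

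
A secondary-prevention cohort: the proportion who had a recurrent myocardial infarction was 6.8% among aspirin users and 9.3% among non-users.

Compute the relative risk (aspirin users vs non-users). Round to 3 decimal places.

RR = 0.0680 / 0.0930 = 0.731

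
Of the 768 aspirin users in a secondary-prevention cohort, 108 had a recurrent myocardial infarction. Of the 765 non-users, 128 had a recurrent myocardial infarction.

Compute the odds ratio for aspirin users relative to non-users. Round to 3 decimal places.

odds, aspirin users = 108/660 = 0.1636
odds, non-users = 128/637 = 0.2009
OR = 0.1636 / 0.2009 = 0.814

OR ≈ 0.814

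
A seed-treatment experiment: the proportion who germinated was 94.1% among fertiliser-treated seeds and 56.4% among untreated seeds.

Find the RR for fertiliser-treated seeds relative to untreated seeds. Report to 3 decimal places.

RR = 0.9410 / 0.5640 = 1.668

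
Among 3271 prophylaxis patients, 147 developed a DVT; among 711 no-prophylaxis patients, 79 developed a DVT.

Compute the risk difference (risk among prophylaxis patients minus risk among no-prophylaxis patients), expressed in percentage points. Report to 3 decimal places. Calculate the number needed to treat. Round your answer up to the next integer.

RD = -6.617; NNT = 16

risk, prophylaxis patients = 147/3271 = 0.04494
risk, no-prophylaxis patients = 79/711 = 0.11111
risk difference = 0.04494 − 0.11111 = -0.06617 → -6.617 percentage points
absolute risk difference = 0.066171
1 / 0.066171 = 15.112 → round up → 16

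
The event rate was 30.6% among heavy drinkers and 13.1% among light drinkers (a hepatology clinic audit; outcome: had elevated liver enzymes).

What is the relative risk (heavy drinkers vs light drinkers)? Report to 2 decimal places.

RR = 0.3060 / 0.1310 = 2.34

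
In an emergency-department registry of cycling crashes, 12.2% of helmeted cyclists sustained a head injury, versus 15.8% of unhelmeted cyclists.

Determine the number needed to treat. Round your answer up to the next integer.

28

absolute risk difference = 0.036000
1 / 0.036000 = 27.778 → round up → 28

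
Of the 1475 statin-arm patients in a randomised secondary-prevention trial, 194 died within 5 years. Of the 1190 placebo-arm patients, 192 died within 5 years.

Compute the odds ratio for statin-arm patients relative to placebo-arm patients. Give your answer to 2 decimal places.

OR ≈ 0.79

odds, statin-arm patients = 194/1281 = 0.1514
odds, placebo-arm patients = 192/998 = 0.1924
OR = 0.1514 / 0.1924 = 0.79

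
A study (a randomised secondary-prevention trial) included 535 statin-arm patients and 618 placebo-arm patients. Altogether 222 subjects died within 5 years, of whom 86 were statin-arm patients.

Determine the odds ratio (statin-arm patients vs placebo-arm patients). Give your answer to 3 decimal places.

OR: 0.679

statin-arm patients without the outcome: 535 − 86 = 449
placebo-arm patients with the outcome: 222 − 86 = 136
placebo-arm patients without the outcome: 618 − 136 = 482
odds, statin-arm patients = 86/449 = 0.1915
odds, placebo-arm patients = 136/482 = 0.2822
OR = 0.1915 / 0.2822 = 0.679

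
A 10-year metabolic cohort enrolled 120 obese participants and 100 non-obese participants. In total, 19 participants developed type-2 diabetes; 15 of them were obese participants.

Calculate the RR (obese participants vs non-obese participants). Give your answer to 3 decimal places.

obese participants without the outcome: 120 − 15 = 105
non-obese participants with the outcome: 19 − 15 = 4
non-obese participants without the outcome: 100 − 4 = 96
risk, obese participants = 15/120 = 0.12500
risk, non-obese participants = 4/100 = 0.04000
RR = 0.12500 / 0.04000 = 3.125

3.125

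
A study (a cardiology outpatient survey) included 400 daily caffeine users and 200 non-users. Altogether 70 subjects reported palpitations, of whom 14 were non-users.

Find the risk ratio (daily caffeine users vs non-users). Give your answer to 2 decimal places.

daily caffeine users with the outcome: 70 − 14 = 56
daily caffeine users without the outcome: 400 − 56 = 344
non-users without the outcome: 200 − 14 = 186
risk, daily caffeine users = 56/400 = 0.1400
risk, non-users = 14/200 = 0.0700
RR = 0.1400 / 0.0700 = 2.00

2.00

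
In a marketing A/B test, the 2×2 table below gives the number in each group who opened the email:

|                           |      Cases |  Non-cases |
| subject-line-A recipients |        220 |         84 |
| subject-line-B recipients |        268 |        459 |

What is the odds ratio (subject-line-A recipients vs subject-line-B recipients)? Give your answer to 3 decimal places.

OR = (220 × 459) / (84 × 268) = 100980/22512 ≈ 4.486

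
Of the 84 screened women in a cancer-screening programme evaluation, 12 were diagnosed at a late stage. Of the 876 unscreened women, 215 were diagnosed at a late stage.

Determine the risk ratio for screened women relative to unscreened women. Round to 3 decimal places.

risk, screened women = 12/84 = 0.1429
risk, unscreened women = 215/876 = 0.2454
RR = 0.1429 / 0.2454 = 0.582

RR = 0.582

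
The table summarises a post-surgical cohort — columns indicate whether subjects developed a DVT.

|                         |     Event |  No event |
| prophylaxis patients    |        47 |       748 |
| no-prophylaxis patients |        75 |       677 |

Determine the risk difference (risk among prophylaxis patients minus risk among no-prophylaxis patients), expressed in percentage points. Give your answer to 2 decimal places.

risk, prophylaxis patients = 47/795 = 0.0591
risk, no-prophylaxis patients = 75/752 = 0.0997
risk difference = 0.0591 − 0.0997 = -0.0406 → -4.06 percentage points

RD: -4.06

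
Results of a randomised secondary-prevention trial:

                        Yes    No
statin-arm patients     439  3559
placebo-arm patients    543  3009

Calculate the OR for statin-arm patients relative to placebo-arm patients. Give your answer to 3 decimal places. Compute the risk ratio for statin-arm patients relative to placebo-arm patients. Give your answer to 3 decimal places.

OR = 0.684; RR = 0.718

OR = (439 × 3009) / (3559 × 543) = 1320951/1932537 ≈ 0.684
risk, statin-arm patients = 439/3998 = 0.1098
risk, placebo-arm patients = 543/3552 = 0.1529
RR = 0.1098 / 0.1529 = 0.718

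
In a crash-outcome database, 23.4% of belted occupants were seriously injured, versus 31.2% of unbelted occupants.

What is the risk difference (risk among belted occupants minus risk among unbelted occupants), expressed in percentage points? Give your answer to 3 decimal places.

-7.800

risk difference = 0.2340 − 0.3120 = -0.0780 → -7.800 percentage points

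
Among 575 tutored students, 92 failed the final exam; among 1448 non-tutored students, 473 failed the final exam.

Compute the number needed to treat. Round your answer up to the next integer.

risk, tutored students = 92/575 = 0.160000
risk, non-tutored students = 473/1448 = 0.326657
absolute risk difference = 0.166657
1 / 0.166657 = 6.000 → round up → 7

NNT: 7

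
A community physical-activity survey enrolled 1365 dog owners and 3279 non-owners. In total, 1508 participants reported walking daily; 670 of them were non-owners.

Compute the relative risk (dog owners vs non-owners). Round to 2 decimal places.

RR: 3.00

dog owners with the outcome: 1508 − 670 = 838
dog owners without the outcome: 1365 − 838 = 527
non-owners without the outcome: 3279 − 670 = 2609
risk, dog owners = 838/1365 = 0.6139
risk, non-owners = 670/3279 = 0.2043
RR = 0.6139 / 0.2043 = 3.00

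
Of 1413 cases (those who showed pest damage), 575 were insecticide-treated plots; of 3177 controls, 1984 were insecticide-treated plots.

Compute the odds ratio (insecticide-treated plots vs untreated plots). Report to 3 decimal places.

OR = (575 × 1193) / (1984 × 838) = 685975/1662592 ≈ 0.413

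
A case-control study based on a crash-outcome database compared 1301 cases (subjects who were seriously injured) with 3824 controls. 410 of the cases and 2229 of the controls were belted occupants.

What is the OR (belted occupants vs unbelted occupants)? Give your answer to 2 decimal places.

odds, belted occupants = 410/2229 = 0.1839
odds, unbelted occupants = 891/1595 = 0.5586
OR = 0.1839 / 0.5586 = 0.33

OR: 0.33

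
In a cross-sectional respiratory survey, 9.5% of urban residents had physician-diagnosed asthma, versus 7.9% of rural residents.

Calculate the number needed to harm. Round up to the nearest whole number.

63

absolute risk difference = 0.016000
1 / 0.016000 = 62.500 → round up → 63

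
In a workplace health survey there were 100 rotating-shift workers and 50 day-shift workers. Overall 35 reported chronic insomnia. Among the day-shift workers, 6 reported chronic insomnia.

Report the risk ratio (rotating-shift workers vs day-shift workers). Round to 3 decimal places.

rotating-shift workers with the outcome: 35 − 6 = 29
rotating-shift workers without the outcome: 100 − 29 = 71
day-shift workers without the outcome: 50 − 6 = 44
risk, rotating-shift workers = 29/100 = 0.2900
risk, day-shift workers = 6/50 = 0.1200
RR = 0.2900 / 0.1200 = 2.417

2.417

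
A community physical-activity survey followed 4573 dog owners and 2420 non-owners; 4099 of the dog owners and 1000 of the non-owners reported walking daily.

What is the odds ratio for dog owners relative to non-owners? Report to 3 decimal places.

OR = (4099 × 1420) / (474 × 1000) = 5820580/474000 ≈ 12.280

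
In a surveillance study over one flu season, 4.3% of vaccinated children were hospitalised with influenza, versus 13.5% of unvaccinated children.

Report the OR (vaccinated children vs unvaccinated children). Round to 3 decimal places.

odds, vaccinated children = 0.04300/0.95700 = 0.04493
odds, unvaccinated children = 0.13500/0.86500 = 0.15607
OR = 0.04493 / 0.15607 = 0.288

OR: 0.288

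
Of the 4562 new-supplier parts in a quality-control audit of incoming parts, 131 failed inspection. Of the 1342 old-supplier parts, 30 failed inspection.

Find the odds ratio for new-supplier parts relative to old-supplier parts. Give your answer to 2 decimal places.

OR = (131 × 1312) / (4431 × 30) = 171872/132930 ≈ 1.29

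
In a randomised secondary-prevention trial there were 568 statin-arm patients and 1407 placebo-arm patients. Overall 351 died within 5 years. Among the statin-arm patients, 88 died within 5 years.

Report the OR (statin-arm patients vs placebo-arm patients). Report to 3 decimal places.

statin-arm patients without the outcome: 568 − 88 = 480
placebo-arm patients with the outcome: 351 − 88 = 263
placebo-arm patients without the outcome: 1407 − 263 = 1144
odds, statin-arm patients = 88/480 = 0.1833
odds, placebo-arm patients = 263/1144 = 0.2299
OR = 0.1833 / 0.2299 = 0.797

0.797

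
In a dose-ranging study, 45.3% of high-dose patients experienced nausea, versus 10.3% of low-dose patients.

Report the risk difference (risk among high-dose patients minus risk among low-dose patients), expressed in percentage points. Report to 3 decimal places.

risk difference = 0.4530 − 0.1030 = 0.3500 → 35.000 percentage points

35.000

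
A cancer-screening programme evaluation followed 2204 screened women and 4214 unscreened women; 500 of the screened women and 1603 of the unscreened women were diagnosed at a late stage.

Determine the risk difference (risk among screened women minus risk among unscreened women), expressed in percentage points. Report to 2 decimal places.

RD = -15.35

risk, screened women = 500/2204 = 0.2269
risk, unscreened women = 1603/4214 = 0.3804
risk difference = 0.2269 − 0.3804 = -0.1535 → -15.35 percentage points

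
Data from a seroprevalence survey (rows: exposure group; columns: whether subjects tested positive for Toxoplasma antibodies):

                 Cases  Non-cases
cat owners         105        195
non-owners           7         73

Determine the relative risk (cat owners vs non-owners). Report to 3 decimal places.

RR: 4.000

risk, cat owners = 105/300 = 0.3500
risk, non-owners = 7/80 = 0.0875
RR = 0.3500 / 0.0875 = 4.000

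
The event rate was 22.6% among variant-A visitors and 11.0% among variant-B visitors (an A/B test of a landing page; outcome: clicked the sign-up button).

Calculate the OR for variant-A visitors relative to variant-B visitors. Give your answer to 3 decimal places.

2.362

odds, variant-A visitors = 0.2260/0.7740 = 0.2920
odds, variant-B visitors = 0.1100/0.8900 = 0.1236
OR = 0.2920 / 0.1236 = 2.362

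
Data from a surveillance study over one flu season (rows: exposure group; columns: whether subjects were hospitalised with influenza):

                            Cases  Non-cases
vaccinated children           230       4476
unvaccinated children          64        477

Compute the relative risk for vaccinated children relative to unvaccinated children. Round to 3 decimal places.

risk, vaccinated children = 230/4706 = 0.04887
risk, unvaccinated children = 64/541 = 0.11830
RR = 0.04887 / 0.11830 = 0.413

RR ≈ 0.413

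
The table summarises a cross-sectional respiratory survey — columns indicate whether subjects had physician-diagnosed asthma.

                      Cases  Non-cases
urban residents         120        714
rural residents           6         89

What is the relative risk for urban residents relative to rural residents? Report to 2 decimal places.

risk, urban residents = 120/834 = 0.1439
risk, rural residents = 6/95 = 0.0632
RR = 0.1439 / 0.0632 = 2.28

RR: 2.28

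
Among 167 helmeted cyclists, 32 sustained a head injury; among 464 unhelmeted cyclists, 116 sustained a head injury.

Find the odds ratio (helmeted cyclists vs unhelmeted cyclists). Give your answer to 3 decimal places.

OR: 0.711

odds, helmeted cyclists = 32/135 = 0.2370
odds, unhelmeted cyclists = 116/348 = 0.3333
OR = 0.2370 / 0.3333 = 0.711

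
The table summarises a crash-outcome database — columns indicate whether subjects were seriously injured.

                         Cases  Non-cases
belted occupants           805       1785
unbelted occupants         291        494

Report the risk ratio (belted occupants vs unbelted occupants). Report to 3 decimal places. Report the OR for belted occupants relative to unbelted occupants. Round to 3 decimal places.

RR = 0.838; OR = 0.766

risk, belted occupants = 805/2590 = 0.3108
risk, unbelted occupants = 291/785 = 0.3707
RR = 0.3108 / 0.3707 = 0.838
OR = (805 × 494) / (1785 × 291) = 397670/519435 ≈ 0.766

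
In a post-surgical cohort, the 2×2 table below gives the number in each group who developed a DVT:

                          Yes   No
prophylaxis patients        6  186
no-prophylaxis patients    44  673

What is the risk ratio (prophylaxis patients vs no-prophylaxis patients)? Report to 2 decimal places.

RR: 0.51

risk, prophylaxis patients = 6/192 = 0.03125
risk, no-prophylaxis patients = 44/717 = 0.06137
RR = 0.03125 / 0.06137 = 0.51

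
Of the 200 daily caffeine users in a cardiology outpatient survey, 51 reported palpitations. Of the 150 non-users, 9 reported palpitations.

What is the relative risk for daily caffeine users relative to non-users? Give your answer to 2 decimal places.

risk, daily caffeine users = 51/200 = 0.2550
risk, non-users = 9/150 = 0.0600
RR = 0.2550 / 0.0600 = 4.25

RR: 4.25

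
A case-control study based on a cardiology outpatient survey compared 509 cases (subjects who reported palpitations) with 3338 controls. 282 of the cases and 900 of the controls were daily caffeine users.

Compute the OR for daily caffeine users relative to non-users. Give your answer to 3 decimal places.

OR = (282 × 2438) / (900 × 227) = 687516/204300 ≈ 3.365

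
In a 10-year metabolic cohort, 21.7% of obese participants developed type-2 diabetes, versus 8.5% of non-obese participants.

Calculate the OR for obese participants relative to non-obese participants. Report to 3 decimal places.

odds, obese participants = 0.2170/0.7830 = 0.2771
odds, non-obese participants = 0.0850/0.9150 = 0.0929
OR = 0.2771 / 0.0929 = 2.983

OR: 2.983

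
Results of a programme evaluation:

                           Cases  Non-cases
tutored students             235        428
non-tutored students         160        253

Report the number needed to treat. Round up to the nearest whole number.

risk, tutored students = 235/663 = 0.354449
risk, non-tutored students = 160/413 = 0.387409
absolute risk difference = 0.032960
1 / 0.032960 = 30.340 → round up → 31

31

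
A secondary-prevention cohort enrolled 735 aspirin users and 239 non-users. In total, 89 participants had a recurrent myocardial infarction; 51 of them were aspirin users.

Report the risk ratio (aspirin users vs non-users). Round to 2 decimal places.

0.44

aspirin users without the outcome: 735 − 51 = 684
non-users with the outcome: 89 − 51 = 38
non-users without the outcome: 239 − 38 = 201
risk, aspirin users = 51/735 = 0.0694
risk, non-users = 38/239 = 0.1590
RR = 0.0694 / 0.1590 = 0.44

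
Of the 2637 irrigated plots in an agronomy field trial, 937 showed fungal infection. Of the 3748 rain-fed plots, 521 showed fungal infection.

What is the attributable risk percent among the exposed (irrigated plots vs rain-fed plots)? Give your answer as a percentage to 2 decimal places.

AR% = 60.88%

risk, irrigated plots = 937/2637 = 0.3553
risk, rain-fed plots = 521/3748 = 0.1390
AR% = (0.3553 − 0.1390) / 0.3553 = 0.6088 → 60.88%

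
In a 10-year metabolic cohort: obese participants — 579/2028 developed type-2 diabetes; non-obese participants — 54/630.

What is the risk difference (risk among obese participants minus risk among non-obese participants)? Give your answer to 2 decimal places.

risk, obese participants = 579/2028 = 0.2855
risk, non-obese participants = 54/630 = 0.0857
risk difference = 0.2855 − 0.0857 = 0.20

RD: 0.20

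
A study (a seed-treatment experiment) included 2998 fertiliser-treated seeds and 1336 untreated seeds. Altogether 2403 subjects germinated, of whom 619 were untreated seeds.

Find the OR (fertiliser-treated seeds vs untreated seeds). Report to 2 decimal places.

OR: 1.70

fertiliser-treated seeds with the outcome: 2403 − 619 = 1784
fertiliser-treated seeds without the outcome: 2998 − 1784 = 1214
untreated seeds without the outcome: 1336 − 619 = 717
odds, fertiliser-treated seeds = 1784/1214 = 1.4695
odds, untreated seeds = 619/717 = 0.8633
OR = 1.4695 / 0.8633 = 1.70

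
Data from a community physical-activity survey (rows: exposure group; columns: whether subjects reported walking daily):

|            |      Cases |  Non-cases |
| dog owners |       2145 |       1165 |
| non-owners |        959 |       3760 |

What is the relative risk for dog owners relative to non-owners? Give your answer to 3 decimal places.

risk, dog owners = 2145/3310 = 0.6480
risk, non-owners = 959/4719 = 0.2032
RR = 0.6480 / 0.2032 = 3.189

RR ≈ 3.189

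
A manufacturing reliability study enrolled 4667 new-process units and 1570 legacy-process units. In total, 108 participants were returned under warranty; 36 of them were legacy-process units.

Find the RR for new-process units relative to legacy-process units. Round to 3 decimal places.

new-process units with the outcome: 108 − 36 = 72
new-process units without the outcome: 4667 − 72 = 4595
legacy-process units without the outcome: 1570 − 36 = 1534
risk, new-process units = 72/4667 = 0.01543
risk, legacy-process units = 36/1570 = 0.02293
RR = 0.01543 / 0.02293 = 0.673

RR = 0.673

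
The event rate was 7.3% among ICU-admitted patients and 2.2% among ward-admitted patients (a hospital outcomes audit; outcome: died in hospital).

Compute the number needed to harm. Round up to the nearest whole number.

20

absolute risk difference = 0.051000
1 / 0.051000 = 19.608 → round up → 20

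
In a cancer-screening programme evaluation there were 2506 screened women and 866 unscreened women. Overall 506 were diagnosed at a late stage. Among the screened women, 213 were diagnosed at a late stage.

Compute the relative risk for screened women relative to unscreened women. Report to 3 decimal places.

screened women without the outcome: 2506 − 213 = 2293
unscreened women with the outcome: 506 − 213 = 293
unscreened women without the outcome: 866 − 293 = 573
risk, screened women = 213/2506 = 0.0850
risk, unscreened women = 293/866 = 0.3383
RR = 0.0850 / 0.3383 = 0.251

0.251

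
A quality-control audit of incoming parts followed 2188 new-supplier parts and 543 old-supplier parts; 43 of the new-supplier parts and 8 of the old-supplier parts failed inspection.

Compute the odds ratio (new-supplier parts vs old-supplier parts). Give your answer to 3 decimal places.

OR ≈ 1.341

odds, new-supplier parts = 43/2145 = 0.02005
odds, old-supplier parts = 8/535 = 0.01495
OR = 0.02005 / 0.01495 = 1.341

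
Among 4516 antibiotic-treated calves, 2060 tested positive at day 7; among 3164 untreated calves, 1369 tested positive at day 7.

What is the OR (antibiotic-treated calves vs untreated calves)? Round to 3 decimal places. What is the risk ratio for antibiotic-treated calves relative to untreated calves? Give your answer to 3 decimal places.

odds, antibiotic-treated calves = 2060/2456 = 0.8388
odds, untreated calves = 1369/1795 = 0.7627
OR = 0.8388 / 0.7627 = 1.100
risk, antibiotic-treated calves = 2060/4516 = 0.4562
risk, untreated calves = 1369/3164 = 0.4327
RR = 0.4562 / 0.4327 = 1.054

OR = 1.100; RR = 1.054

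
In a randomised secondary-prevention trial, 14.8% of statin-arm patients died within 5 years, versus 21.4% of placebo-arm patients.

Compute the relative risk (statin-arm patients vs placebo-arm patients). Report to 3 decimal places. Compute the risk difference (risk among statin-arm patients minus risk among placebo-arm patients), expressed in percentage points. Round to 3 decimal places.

RR = 0.692; RD = -6.600

RR = 0.1480 / 0.2140 = 0.692
risk difference = 0.1480 − 0.2140 = -0.0660 → -6.600 percentage points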